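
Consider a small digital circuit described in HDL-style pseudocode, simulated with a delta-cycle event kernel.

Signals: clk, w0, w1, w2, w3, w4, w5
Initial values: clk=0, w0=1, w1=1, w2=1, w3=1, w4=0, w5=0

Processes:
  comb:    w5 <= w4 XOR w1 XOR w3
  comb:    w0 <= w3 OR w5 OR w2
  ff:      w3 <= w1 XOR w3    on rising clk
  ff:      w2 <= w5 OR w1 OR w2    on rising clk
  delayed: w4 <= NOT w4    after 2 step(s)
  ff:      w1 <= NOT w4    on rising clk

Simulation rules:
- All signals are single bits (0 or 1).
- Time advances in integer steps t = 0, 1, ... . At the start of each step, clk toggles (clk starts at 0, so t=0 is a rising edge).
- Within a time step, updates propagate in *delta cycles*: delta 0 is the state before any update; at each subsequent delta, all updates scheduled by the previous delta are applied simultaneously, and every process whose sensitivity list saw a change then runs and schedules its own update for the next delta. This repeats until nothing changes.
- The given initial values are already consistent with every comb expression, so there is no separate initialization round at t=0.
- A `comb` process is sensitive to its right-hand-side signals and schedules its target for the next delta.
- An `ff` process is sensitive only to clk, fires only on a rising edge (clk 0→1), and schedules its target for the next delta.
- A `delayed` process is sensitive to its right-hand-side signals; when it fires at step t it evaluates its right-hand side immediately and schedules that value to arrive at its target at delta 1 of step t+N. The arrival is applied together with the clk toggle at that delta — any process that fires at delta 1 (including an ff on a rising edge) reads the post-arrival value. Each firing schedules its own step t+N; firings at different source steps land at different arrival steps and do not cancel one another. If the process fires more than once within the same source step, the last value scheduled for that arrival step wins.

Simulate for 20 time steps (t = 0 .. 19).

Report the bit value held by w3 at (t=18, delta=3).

1

t0.Δ0 w3=1 w1=1 w0=1 clk=0 w4=0 w5=0 w2=1
t0.Δ1 w3=1 w1=1 w0=1 clk=1 w4=0 w5=0 w2=1
t0.Δ2 w3=0 w1=1 w0=1 clk=1 w4=0 w5=0 w2=1
t0.Δ3 w3=0 w1=1 w0=1 clk=1 w4=0 w5=1 w2=1
t1.Δ0 w3=0 w1=1 w0=1 clk=1 w4=0 w5=1 w2=1
t1.Δ1 w3=0 w1=1 w0=1 clk=0 w4=0 w5=1 w2=1
t2.Δ0 w3=0 w1=1 w0=1 clk=0 w4=0 w5=1 w2=1
t2.Δ1 w3=0 w1=1 w0=1 clk=1 w4=0 w5=1 w2=1
t2.Δ2 w3=1 w1=1 w0=1 clk=1 w4=0 w5=1 w2=1
t2.Δ3 w3=1 w1=1 w0=1 clk=1 w4=0 w5=0 w2=1
t3.Δ0 w3=1 w1=1 w0=1 clk=1 w4=0 w5=0 w2=1
t3.Δ1 w3=1 w1=1 w0=1 clk=0 w4=0 w5=0 w2=1
t4.Δ0 w3=1 w1=1 w0=1 clk=0 w4=0 w5=0 w2=1
t4.Δ1 w3=1 w1=1 w0=1 clk=1 w4=0 w5=0 w2=1
t4.Δ2 w3=0 w1=1 w0=1 clk=1 w4=0 w5=0 w2=1
t4.Δ3 w3=0 w1=1 w0=1 clk=1 w4=0 w5=1 w2=1
t5.Δ0 w3=0 w1=1 w0=1 clk=1 w4=0 w5=1 w2=1
t5.Δ1 w3=0 w1=1 w0=1 clk=0 w4=0 w5=1 w2=1
t6.Δ0 w3=0 w1=1 w0=1 clk=0 w4=0 w5=1 w2=1
t6.Δ1 w3=0 w1=1 w0=1 clk=1 w4=0 w5=1 w2=1
t6.Δ2 w3=1 w1=1 w0=1 clk=1 w4=0 w5=1 w2=1
t6.Δ3 w3=1 w1=1 w0=1 clk=1 w4=0 w5=0 w2=1
t7.Δ0 w3=1 w1=1 w0=1 clk=1 w4=0 w5=0 w2=1
t7.Δ1 w3=1 w1=1 w0=1 clk=0 w4=0 w5=0 w2=1
t8.Δ0 w3=1 w1=1 w0=1 clk=0 w4=0 w5=0 w2=1
t8.Δ1 w3=1 w1=1 w0=1 clk=1 w4=0 w5=0 w2=1
t8.Δ2 w3=0 w1=1 w0=1 clk=1 w4=0 w5=0 w2=1
t8.Δ3 w3=0 w1=1 w0=1 clk=1 w4=0 w5=1 w2=1
t9.Δ0 w3=0 w1=1 w0=1 clk=1 w4=0 w5=1 w2=1
t9.Δ1 w3=0 w1=1 w0=1 clk=0 w4=0 w5=1 w2=1
t10.Δ0 w3=0 w1=1 w0=1 clk=0 w4=0 w5=1 w2=1
t10.Δ1 w3=0 w1=1 w0=1 clk=1 w4=0 w5=1 w2=1
t10.Δ2 w3=1 w1=1 w0=1 clk=1 w4=0 w5=1 w2=1
t10.Δ3 w3=1 w1=1 w0=1 clk=1 w4=0 w5=0 w2=1
t11.Δ0 w3=1 w1=1 w0=1 clk=1 w4=0 w5=0 w2=1
t11.Δ1 w3=1 w1=1 w0=1 clk=0 w4=0 w5=0 w2=1
t12.Δ0 w3=1 w1=1 w0=1 clk=0 w4=0 w5=0 w2=1
t12.Δ1 w3=1 w1=1 w0=1 clk=1 w4=0 w5=0 w2=1
t12.Δ2 w3=0 w1=1 w0=1 clk=1 w4=0 w5=0 w2=1
t12.Δ3 w3=0 w1=1 w0=1 clk=1 w4=0 w5=1 w2=1
t13.Δ0 w3=0 w1=1 w0=1 clk=1 w4=0 w5=1 w2=1
t13.Δ1 w3=0 w1=1 w0=1 clk=0 w4=0 w5=1 w2=1
t14.Δ0 w3=0 w1=1 w0=1 clk=0 w4=0 w5=1 w2=1
t14.Δ1 w3=0 w1=1 w0=1 clk=1 w4=0 w5=1 w2=1
t14.Δ2 w3=1 w1=1 w0=1 clk=1 w4=0 w5=1 w2=1
t14.Δ3 w3=1 w1=1 w0=1 clk=1 w4=0 w5=0 w2=1
t15.Δ0 w3=1 w1=1 w0=1 clk=1 w4=0 w5=0 w2=1
t15.Δ1 w3=1 w1=1 w0=1 clk=0 w4=0 w5=0 w2=1
t16.Δ0 w3=1 w1=1 w0=1 clk=0 w4=0 w5=0 w2=1
t16.Δ1 w3=1 w1=1 w0=1 clk=1 w4=0 w5=0 w2=1
t16.Δ2 w3=0 w1=1 w0=1 clk=1 w4=0 w5=0 w2=1
t16.Δ3 w3=0 w1=1 w0=1 clk=1 w4=0 w5=1 w2=1
t17.Δ0 w3=0 w1=1 w0=1 clk=1 w4=0 w5=1 w2=1
t17.Δ1 w3=0 w1=1 w0=1 clk=0 w4=0 w5=1 w2=1
t18.Δ0 w3=0 w1=1 w0=1 clk=0 w4=0 w5=1 w2=1
t18.Δ1 w3=0 w1=1 w0=1 clk=1 w4=0 w5=1 w2=1
t18.Δ2 w3=1 w1=1 w0=1 clk=1 w4=0 w5=1 w2=1
t18.Δ3 w3=1 w1=1 w0=1 clk=1 w4=0 w5=0 w2=1
t19.Δ0 w3=1 w1=1 w0=1 clk=1 w4=0 w5=0 w2=1
t19.Δ1 w3=1 w1=1 w0=1 clk=0 w4=0 w5=0 w2=1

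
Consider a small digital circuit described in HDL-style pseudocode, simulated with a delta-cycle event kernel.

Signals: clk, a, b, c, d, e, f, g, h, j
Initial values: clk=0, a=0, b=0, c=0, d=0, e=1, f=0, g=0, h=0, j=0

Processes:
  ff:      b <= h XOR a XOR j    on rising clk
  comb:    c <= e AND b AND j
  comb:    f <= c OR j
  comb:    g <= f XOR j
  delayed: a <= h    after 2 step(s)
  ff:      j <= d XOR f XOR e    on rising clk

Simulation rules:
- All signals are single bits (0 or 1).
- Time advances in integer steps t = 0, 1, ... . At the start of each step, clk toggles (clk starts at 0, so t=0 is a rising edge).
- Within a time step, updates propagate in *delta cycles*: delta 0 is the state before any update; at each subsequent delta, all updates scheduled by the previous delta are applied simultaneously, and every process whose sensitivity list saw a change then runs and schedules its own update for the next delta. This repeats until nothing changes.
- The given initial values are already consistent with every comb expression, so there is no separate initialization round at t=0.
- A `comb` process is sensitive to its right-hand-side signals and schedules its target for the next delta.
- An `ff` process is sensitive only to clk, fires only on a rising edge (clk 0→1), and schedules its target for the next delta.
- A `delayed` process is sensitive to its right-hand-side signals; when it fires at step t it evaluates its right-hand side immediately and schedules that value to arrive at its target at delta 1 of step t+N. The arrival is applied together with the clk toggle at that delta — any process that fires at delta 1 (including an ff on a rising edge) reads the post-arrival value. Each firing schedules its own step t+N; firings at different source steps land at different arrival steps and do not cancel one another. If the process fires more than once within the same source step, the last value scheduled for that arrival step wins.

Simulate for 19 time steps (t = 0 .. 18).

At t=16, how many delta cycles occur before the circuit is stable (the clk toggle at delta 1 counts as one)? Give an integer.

4

t=0 Δ0: d=0 a=0 clk=0 b=0 e=1 j=0 h=0 c=0 f=0 g=0
  Δ1: clk:0→1
  Δ2: j:0→1
  Δ3: f:0→1, g:0→1
  Δ4: g:1→0
  (4Δ to stable)
t=1 Δ0: d=0 a=0 clk=1 b=0 e=1 j=1 h=0 c=0 f=1 g=0
  Δ1: clk:1→0
  (1Δ to stable)
t=2 Δ0: d=0 a=0 clk=0 b=0 e=1 j=1 h=0 c=0 f=1 g=0
  Δ1: clk:0→1
  Δ2: b:0→1, j:1→0
  Δ3: f:1→0, g:0→1
  Δ4: g:1→0
  (4Δ to stable)
t=3 Δ0: d=0 a=0 clk=1 b=1 e=1 j=0 h=0 c=0 f=0 g=0
  Δ1: clk:1→0
  (1Δ to stable)
t=4 Δ0: d=0 a=0 clk=0 b=1 e=1 j=0 h=0 c=0 f=0 g=0
  Δ1: clk:0→1
  Δ2: b:1→0, j:0→1
  Δ3: f:0→1, g:0→1
  Δ4: g:1→0
  (4Δ to stable)
t=5 Δ0: d=0 a=0 clk=1 b=0 e=1 j=1 h=0 c=0 f=1 g=0
  Δ1: clk:1→0
  (1Δ to stable)
t=6 Δ0: d=0 a=0 clk=0 b=0 e=1 j=1 h=0 c=0 f=1 g=0
  Δ1: clk:0→1
  Δ2: b:0→1, j:1→0
  Δ3: f:1→0, g:0→1
  Δ4: g:1→0
  (4Δ to stable)
t=7 Δ0: d=0 a=0 clk=1 b=1 e=1 j=0 h=0 c=0 f=0 g=0
  Δ1: clk:1→0
  (1Δ to stable)
t=8 Δ0: d=0 a=0 clk=0 b=1 e=1 j=0 h=0 c=0 f=0 g=0
  Δ1: clk:0→1
  Δ2: b:1→0, j:0→1
  Δ3: f:0→1, g:0→1
  Δ4: g:1→0
  (4Δ to stable)
t=9 Δ0: d=0 a=0 clk=1 b=0 e=1 j=1 h=0 c=0 f=1 g=0
  Δ1: clk:1→0
  (1Δ to stable)
t=10 Δ0: d=0 a=0 clk=0 b=0 e=1 j=1 h=0 c=0 f=1 g=0
  Δ1: clk:0→1
  Δ2: b:0→1, j:1→0
  Δ3: f:1→0, g:0→1
  Δ4: g:1→0
  (4Δ to stable)
t=11 Δ0: d=0 a=0 clk=1 b=1 e=1 j=0 h=0 c=0 f=0 g=0
  Δ1: clk:1→0
  (1Δ to stable)
t=12 Δ0: d=0 a=0 clk=0 b=1 e=1 j=0 h=0 c=0 f=0 g=0
  Δ1: clk:0→1
  Δ2: b:1→0, j:0→1
  Δ3: f:0→1, g:0→1
  Δ4: g:1→0
  (4Δ to stable)
t=13 Δ0: d=0 a=0 clk=1 b=0 e=1 j=1 h=0 c=0 f=1 g=0
  Δ1: clk:1→0
  (1Δ to stable)
t=14 Δ0: d=0 a=0 clk=0 b=0 e=1 j=1 h=0 c=0 f=1 g=0
  Δ1: clk:0→1
  Δ2: b:0→1, j:1→0
  Δ3: f:1→0, g:0→1
  Δ4: g:1→0
  (4Δ to stable)
t=15 Δ0: d=0 a=0 clk=1 b=1 e=1 j=0 h=0 c=0 f=0 g=0
  Δ1: clk:1→0
  (1Δ to stable)
t=16 Δ0: d=0 a=0 clk=0 b=1 e=1 j=0 h=0 c=0 f=0 g=0
  Δ1: clk:0→1
  Δ2: b:1→0, j:0→1
  Δ3: f:0→1, g:0→1
  Δ4: g:1→0
  (4Δ to stable)
t=17 Δ0: d=0 a=0 clk=1 b=0 e=1 j=1 h=0 c=0 f=1 g=0
  Δ1: clk:1→0
  (1Δ to stable)
t=18 Δ0: d=0 a=0 clk=0 b=0 e=1 j=1 h=0 c=0 f=1 g=0
  Δ1: clk:0→1
  Δ2: b:0→1, j:1→0
  Δ3: f:1→0, g:0→1
  Δ4: g:1→0
  (4Δ to stable)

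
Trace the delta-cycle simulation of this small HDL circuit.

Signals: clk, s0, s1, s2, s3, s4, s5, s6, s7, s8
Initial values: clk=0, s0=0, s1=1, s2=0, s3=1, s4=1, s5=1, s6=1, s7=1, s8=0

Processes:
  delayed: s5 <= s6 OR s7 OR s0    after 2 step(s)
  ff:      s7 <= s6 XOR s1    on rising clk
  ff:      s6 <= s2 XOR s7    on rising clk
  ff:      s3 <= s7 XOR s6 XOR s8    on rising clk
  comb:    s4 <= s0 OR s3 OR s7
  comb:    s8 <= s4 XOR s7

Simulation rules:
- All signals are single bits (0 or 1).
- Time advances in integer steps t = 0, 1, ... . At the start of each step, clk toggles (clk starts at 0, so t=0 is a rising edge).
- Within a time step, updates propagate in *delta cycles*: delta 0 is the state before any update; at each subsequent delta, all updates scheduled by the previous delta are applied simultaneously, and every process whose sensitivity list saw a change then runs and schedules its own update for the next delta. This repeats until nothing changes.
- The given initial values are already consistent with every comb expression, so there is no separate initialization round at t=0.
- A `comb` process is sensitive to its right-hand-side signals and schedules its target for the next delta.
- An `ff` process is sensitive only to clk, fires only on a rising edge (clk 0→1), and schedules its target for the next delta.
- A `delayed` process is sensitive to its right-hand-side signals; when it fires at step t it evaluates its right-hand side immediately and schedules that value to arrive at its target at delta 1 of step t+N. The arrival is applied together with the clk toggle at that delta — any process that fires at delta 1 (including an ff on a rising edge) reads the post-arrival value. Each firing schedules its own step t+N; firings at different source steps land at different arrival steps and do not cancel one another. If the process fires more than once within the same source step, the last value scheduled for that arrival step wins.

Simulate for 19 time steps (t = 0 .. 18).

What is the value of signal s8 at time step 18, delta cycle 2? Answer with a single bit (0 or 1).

0

[bits: s8,s7,s0,s1,s3,s5,s4,clk,s6,s2]
t=0: Δ0=0101111010 Δ1=0101111110 Δ2=0001011110 Δ3=1001010110 Δ4=0001010110 | 4Δ
t=1: Δ0=0001010110 Δ1=0001010010 | 1Δ
t=2: Δ0=0001010010 Δ1=0001010110 Δ2=0001110100 Δ3=0001111100 Δ4=1001111100 | 4Δ
t=3: Δ0=1001111100 Δ1=1001111000 | 1Δ
t=4: Δ0=1001111000 Δ1=1001101100 Δ2=1101101100 Δ3=0101101100 | 3Δ
t=5: Δ0=0101101100 Δ1=0101101000 | 1Δ
t=6: Δ0=0101101000 Δ1=0101111100 Δ2=0101111110 | 2Δ
t=7: Δ0=0101111110 Δ1=0101111010 | 1Δ
t=8: Δ0=0101111010 Δ1=0101111110 Δ2=0001011110 Δ3=1001010110 Δ4=0001010110 | 4Δ
t=9: Δ0=0001010110 Δ1=0001010010 | 1Δ
t=10: Δ0=0001010010 Δ1=0001010110 Δ2=0001110100 Δ3=0001111100 Δ4=1001111100 | 4Δ
t=11: Δ0=1001111100 Δ1=1001111000 | 1Δ
t=12: Δ0=1001111000 Δ1=1001101100 Δ2=1101101100 Δ3=0101101100 | 3Δ
t=13: Δ0=0101101100 Δ1=0101101000 | 1Δ
t=14: Δ0=0101101000 Δ1=0101111100 Δ2=0101111110 | 2Δ
t=15: Δ0=0101111110 Δ1=0101111010 | 1Δ
t=16: Δ0=0101111010 Δ1=0101111110 Δ2=0001011110 Δ3=1001010110 Δ4=0001010110 | 4Δ
t=17: Δ0=0001010110 Δ1=0001010010 | 1Δ
t=18: Δ0=0001010010 Δ1=0001010110 Δ2=0001110100 Δ3=0001111100 Δ4=1001111100 | 4Δ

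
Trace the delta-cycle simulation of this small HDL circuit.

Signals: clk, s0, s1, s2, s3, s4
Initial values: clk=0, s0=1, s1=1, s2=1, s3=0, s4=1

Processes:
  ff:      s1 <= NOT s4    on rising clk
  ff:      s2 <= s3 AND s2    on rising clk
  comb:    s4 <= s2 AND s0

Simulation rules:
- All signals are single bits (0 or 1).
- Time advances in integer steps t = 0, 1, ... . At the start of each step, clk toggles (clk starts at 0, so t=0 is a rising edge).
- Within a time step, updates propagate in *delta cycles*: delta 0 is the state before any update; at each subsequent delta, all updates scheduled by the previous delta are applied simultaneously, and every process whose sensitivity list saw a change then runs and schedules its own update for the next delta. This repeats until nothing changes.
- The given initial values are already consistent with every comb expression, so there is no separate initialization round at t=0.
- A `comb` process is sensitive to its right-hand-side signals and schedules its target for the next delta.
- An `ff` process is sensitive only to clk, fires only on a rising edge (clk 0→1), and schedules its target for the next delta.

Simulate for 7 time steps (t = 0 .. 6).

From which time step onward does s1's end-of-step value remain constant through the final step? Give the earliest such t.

t0.Δ0 s2=1 s1=1 s4=1 clk=0 s0=1 s3=0
t0.Δ1 s2=1 s1=1 s4=1 clk=1 s0=1 s3=0
t0.Δ2 s2=0 s1=0 s4=1 clk=1 s0=1 s3=0
t0.Δ3 s2=0 s1=0 s4=0 clk=1 s0=1 s3=0
t1.Δ0 s2=0 s1=0 s4=0 clk=1 s0=1 s3=0
t1.Δ1 s2=0 s1=0 s4=0 clk=0 s0=1 s3=0
t2.Δ0 s2=0 s1=0 s4=0 clk=0 s0=1 s3=0
t2.Δ1 s2=0 s1=0 s4=0 clk=1 s0=1 s3=0
t2.Δ2 s2=0 s1=1 s4=0 clk=1 s0=1 s3=0
t3.Δ0 s2=0 s1=1 s4=0 clk=1 s0=1 s3=0
t3.Δ1 s2=0 s1=1 s4=0 clk=0 s0=1 s3=0
t4.Δ0 s2=0 s1=1 s4=0 clk=0 s0=1 s3=0
t4.Δ1 s2=0 s1=1 s4=0 clk=1 s0=1 s3=0
t5.Δ0 s2=0 s1=1 s4=0 clk=1 s0=1 s3=0
t5.Δ1 s2=0 s1=1 s4=0 clk=0 s0=1 s3=0
t6.Δ0 s2=0 s1=1 s4=0 clk=0 s0=1 s3=0
t6.Δ1 s2=0 s1=1 s4=0 clk=1 s0=1 s3=0

2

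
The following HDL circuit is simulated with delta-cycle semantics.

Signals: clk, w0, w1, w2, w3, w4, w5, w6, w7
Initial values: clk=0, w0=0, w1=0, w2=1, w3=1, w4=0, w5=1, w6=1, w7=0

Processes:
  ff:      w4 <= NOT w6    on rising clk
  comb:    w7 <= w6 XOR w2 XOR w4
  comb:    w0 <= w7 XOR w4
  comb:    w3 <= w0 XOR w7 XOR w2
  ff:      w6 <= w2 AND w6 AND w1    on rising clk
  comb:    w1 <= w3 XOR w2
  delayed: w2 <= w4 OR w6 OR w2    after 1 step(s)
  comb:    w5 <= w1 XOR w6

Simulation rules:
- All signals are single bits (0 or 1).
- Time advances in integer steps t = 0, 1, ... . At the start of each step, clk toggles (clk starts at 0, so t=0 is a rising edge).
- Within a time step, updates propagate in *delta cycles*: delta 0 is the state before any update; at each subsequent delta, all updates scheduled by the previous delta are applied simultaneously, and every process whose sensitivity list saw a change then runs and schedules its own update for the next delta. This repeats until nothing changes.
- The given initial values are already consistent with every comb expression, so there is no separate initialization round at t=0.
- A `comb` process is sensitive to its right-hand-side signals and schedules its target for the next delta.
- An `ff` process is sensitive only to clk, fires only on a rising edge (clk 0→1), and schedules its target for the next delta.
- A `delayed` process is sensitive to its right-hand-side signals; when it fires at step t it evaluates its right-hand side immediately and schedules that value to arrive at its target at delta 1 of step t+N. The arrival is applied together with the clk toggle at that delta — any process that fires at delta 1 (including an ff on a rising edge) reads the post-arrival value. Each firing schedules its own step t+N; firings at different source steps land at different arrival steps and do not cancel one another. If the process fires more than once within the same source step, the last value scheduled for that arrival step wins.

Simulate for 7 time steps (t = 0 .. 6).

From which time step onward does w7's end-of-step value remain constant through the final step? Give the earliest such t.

2

t0.Δ0 w5=1 w7=0 w1=0 w3=1 w0=0 w6=1 clk=0 w4=0 w2=1
t0.Δ1 w5=1 w7=0 w1=0 w3=1 w0=0 w6=1 clk=1 w4=0 w2=1
t0.Δ2 w5=1 w7=0 w1=0 w3=1 w0=0 w6=0 clk=1 w4=0 w2=1
t0.Δ3 w5=0 w7=1 w1=0 w3=1 w0=0 w6=0 clk=1 w4=0 w2=1
t0.Δ4 w5=0 w7=1 w1=0 w3=0 w0=1 w6=0 clk=1 w4=0 w2=1
t0.Δ5 w5=0 w7=1 w1=1 w3=1 w0=1 w6=0 clk=1 w4=0 w2=1
t0.Δ6 w5=1 w7=1 w1=0 w3=1 w0=1 w6=0 clk=1 w4=0 w2=1
t0.Δ7 w5=0 w7=1 w1=0 w3=1 w0=1 w6=0 clk=1 w4=0 w2=1
t1.Δ0 w5=0 w7=1 w1=0 w3=1 w0=1 w6=0 clk=1 w4=0 w2=1
t1.Δ1 w5=0 w7=1 w1=0 w3=1 w0=1 w6=0 clk=0 w4=0 w2=1
t2.Δ0 w5=0 w7=1 w1=0 w3=1 w0=1 w6=0 clk=0 w4=0 w2=1
t2.Δ1 w5=0 w7=1 w1=0 w3=1 w0=1 w6=0 clk=1 w4=0 w2=1
t2.Δ2 w5=0 w7=1 w1=0 w3=1 w0=1 w6=0 clk=1 w4=1 w2=1
t2.Δ3 w5=0 w7=0 w1=0 w3=1 w0=0 w6=0 clk=1 w4=1 w2=1
t2.Δ4 w5=0 w7=0 w1=0 w3=1 w0=1 w6=0 clk=1 w4=1 w2=1
t2.Δ5 w5=0 w7=0 w1=0 w3=0 w0=1 w6=0 clk=1 w4=1 w2=1
t2.Δ6 w5=0 w7=0 w1=1 w3=0 w0=1 w6=0 clk=1 w4=1 w2=1
t2.Δ7 w5=1 w7=0 w1=1 w3=0 w0=1 w6=0 clk=1 w4=1 w2=1
t3.Δ0 w5=1 w7=0 w1=1 w3=0 w0=1 w6=0 clk=1 w4=1 w2=1
t3.Δ1 w5=1 w7=0 w1=1 w3=0 w0=1 w6=0 clk=0 w4=1 w2=1
t4.Δ0 w5=1 w7=0 w1=1 w3=0 w0=1 w6=0 clk=0 w4=1 w2=1
t4.Δ1 w5=1 w7=0 w1=1 w3=0 w0=1 w6=0 clk=1 w4=1 w2=1
t5.Δ0 w5=1 w7=0 w1=1 w3=0 w0=1 w6=0 clk=1 w4=1 w2=1
t5.Δ1 w5=1 w7=0 w1=1 w3=0 w0=1 w6=0 clk=0 w4=1 w2=1
t6.Δ0 w5=1 w7=0 w1=1 w3=0 w0=1 w6=0 clk=0 w4=1 w2=1
t6.Δ1 w5=1 w7=0 w1=1 w3=0 w0=1 w6=0 clk=1 w4=1 w2=1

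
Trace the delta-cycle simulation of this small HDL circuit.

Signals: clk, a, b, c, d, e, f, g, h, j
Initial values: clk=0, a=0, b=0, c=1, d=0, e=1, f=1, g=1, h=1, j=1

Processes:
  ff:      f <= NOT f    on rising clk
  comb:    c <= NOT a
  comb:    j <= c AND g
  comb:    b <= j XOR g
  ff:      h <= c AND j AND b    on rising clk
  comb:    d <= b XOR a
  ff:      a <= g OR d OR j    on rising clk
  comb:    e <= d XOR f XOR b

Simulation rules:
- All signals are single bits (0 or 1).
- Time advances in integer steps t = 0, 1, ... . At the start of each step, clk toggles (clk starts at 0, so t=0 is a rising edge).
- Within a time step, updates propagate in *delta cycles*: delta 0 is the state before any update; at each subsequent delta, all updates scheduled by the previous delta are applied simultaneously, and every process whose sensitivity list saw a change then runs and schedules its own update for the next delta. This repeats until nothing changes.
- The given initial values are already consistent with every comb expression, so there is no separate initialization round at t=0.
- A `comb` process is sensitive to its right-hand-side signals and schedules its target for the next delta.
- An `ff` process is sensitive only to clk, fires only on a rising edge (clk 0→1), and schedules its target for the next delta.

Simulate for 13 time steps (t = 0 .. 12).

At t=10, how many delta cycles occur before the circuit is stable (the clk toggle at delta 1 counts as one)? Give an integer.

3

t=0 Δ0: b=0 g=1 clk=0 e=1 a=0 c=1 j=1 d=0 f=1 h=1
  Δ1: clk:0→1
  Δ2: a:0→1, f:1→0, h:1→0
  Δ3: e:1→0, c:1→0, d:0→1
  Δ4: e:0→1, j:1→0
  Δ5: b:0→1
  Δ6: e:1→0, d:1→0
  Δ7: e:0→1
  (7Δ to stable)
t=1 Δ0: b=1 g=1 clk=1 e=1 a=1 c=0 j=0 d=0 f=0 h=0
  Δ1: clk:1→0
  (1Δ to stable)
t=2 Δ0: b=1 g=1 clk=0 e=1 a=1 c=0 j=0 d=0 f=0 h=0
  Δ1: clk:0→1
  Δ2: f:0→1
  Δ3: e:1→0
  (3Δ to stable)
t=3 Δ0: b=1 g=1 clk=1 e=0 a=1 c=0 j=0 d=0 f=1 h=0
  Δ1: clk:1→0
  (1Δ to stable)
t=4 Δ0: b=1 g=1 clk=0 e=0 a=1 c=0 j=0 d=0 f=1 h=0
  Δ1: clk:0→1
  Δ2: f:1→0
  Δ3: e:0→1
  (3Δ to stable)
t=5 Δ0: b=1 g=1 clk=1 e=1 a=1 c=0 j=0 d=0 f=0 h=0
  Δ1: clk:1→0
  (1Δ to stable)
t=6 Δ0: b=1 g=1 clk=0 e=1 a=1 c=0 j=0 d=0 f=0 h=0
  Δ1: clk:0→1
  Δ2: f:0→1
  Δ3: e:1→0
  (3Δ to stable)
t=7 Δ0: b=1 g=1 clk=1 e=0 a=1 c=0 j=0 d=0 f=1 h=0
  Δ1: clk:1→0
  (1Δ to stable)
t=8 Δ0: b=1 g=1 clk=0 e=0 a=1 c=0 j=0 d=0 f=1 h=0
  Δ1: clk:0→1
  Δ2: f:1→0
  Δ3: e:0→1
  (3Δ to stable)
t=9 Δ0: b=1 g=1 clk=1 e=1 a=1 c=0 j=0 d=0 f=0 h=0
  Δ1: clk:1→0
  (1Δ to stable)
t=10 Δ0: b=1 g=1 clk=0 e=1 a=1 c=0 j=0 d=0 f=0 h=0
  Δ1: clk:0→1
  Δ2: f:0→1
  Δ3: e:1→0
  (3Δ to stable)
t=11 Δ0: b=1 g=1 clk=1 e=0 a=1 c=0 j=0 d=0 f=1 h=0
  Δ1: clk:1→0
  (1Δ to stable)
t=12 Δ0: b=1 g=1 clk=0 e=0 a=1 c=0 j=0 d=0 f=1 h=0
  Δ1: clk:0→1
  Δ2: f:1→0
  Δ3: e:0→1
  (3Δ to stable)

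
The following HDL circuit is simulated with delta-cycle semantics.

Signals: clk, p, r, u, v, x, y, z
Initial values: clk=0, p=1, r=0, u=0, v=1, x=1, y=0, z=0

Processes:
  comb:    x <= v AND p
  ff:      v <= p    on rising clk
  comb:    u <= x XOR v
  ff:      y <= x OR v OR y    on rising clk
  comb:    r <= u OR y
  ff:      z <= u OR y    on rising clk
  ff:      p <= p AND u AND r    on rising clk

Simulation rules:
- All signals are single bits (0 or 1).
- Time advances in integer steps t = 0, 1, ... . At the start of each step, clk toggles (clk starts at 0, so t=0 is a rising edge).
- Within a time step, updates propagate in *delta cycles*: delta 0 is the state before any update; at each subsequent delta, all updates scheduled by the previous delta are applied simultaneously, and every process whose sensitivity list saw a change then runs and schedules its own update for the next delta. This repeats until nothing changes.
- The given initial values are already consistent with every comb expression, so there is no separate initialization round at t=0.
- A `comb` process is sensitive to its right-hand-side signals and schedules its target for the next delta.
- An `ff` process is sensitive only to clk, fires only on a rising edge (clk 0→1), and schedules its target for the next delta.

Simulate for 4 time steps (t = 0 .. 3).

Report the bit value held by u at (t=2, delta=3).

t=0 Δ0: clk=0 v=1 r=0 u=0 z=0 y=0 p=1 x=1
  Δ1: clk:0→1
  Δ2: y:0→1, p:1→0
  Δ3: r:0→1, x:1→0
  Δ4: u:0→1
  (4Δ to stable)
t=1 Δ0: clk=1 v=1 r=1 u=1 z=0 y=1 p=0 x=0
  Δ1: clk:1→0
  (1Δ to stable)
t=2 Δ0: clk=0 v=1 r=1 u=1 z=0 y=1 p=0 x=0
  Δ1: clk:0→1
  Δ2: v:1→0, z:0→1
  Δ3: u:1→0
  (3Δ to stable)
t=3 Δ0: clk=1 v=0 r=1 u=0 z=1 y=1 p=0 x=0
  Δ1: clk:1→0
  (1Δ to stable)

0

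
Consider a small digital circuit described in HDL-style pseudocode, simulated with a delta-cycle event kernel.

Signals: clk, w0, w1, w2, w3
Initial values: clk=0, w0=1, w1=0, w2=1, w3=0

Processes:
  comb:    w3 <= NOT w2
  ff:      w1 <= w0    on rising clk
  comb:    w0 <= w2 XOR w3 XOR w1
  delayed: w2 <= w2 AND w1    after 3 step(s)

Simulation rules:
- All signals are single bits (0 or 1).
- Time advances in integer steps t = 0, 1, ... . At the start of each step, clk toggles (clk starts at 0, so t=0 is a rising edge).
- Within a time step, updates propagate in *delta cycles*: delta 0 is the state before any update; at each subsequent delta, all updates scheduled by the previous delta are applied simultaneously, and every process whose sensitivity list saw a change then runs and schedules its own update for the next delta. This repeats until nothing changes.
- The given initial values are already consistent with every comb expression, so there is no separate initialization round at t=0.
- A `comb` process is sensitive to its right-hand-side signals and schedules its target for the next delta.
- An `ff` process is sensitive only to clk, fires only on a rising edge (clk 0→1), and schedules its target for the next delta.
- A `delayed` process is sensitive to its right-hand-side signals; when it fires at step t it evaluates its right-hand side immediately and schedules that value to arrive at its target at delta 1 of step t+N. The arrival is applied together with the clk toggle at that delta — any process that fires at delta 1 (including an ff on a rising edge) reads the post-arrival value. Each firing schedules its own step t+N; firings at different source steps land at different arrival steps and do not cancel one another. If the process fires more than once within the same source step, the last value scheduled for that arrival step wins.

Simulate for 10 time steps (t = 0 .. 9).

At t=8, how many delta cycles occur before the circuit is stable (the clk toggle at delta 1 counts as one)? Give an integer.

2

[bits: w0,w2,w1,w3,clk]
t=0: Δ0=11000 Δ1=11001 Δ2=11101 Δ3=01101 | 3Δ
t=1: Δ0=01101 Δ1=01100 | 1Δ
t=2: Δ0=01100 Δ1=01101 Δ2=01001 Δ3=11001 | 3Δ
t=3: Δ0=11001 Δ1=11000 | 1Δ
t=4: Δ0=11000 Δ1=11001 Δ2=11101 Δ3=01101 | 3Δ
t=5: Δ0=01101 Δ1=00100 Δ2=10110 Δ3=00110 | 3Δ
t=6: Δ0=00110 Δ1=00111 Δ2=00011 Δ3=10011 | 3Δ
t=7: Δ0=10011 Δ1=11010 Δ2=01000 Δ3=11000 | 3Δ
t=8: Δ0=11000 Δ1=10001 Δ2=00111 | 2Δ
t=9: Δ0=00111 Δ1=00110 | 1Δ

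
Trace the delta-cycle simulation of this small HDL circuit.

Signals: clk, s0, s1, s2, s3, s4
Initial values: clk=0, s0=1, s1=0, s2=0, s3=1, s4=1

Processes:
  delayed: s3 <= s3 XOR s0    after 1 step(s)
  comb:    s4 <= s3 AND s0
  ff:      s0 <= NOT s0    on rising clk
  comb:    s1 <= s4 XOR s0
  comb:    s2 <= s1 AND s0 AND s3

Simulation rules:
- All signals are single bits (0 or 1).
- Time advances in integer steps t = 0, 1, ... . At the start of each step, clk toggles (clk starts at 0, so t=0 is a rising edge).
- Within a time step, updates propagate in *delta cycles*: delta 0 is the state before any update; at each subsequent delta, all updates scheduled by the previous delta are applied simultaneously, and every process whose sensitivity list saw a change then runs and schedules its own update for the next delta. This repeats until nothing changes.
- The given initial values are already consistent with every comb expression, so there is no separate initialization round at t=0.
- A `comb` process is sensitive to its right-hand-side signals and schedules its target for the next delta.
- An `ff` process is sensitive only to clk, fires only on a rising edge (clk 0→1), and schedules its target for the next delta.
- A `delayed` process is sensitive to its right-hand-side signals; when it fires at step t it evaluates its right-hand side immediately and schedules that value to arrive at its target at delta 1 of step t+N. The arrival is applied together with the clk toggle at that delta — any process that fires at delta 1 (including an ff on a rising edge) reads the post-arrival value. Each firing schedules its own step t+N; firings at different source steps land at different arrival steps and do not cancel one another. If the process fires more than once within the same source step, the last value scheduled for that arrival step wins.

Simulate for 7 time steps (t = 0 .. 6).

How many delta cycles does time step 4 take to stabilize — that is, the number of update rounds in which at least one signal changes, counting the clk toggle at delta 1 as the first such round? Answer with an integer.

[bits: clk,s4,s0,s1,s3,s2]
t=0: Δ0=011010 Δ1=111010 Δ2=110010 Δ3=100110 Δ4=100010 | 4Δ
t=1: Δ0=100010 Δ1=000010 | 1Δ
t=2: Δ0=000010 Δ1=100010 Δ2=101010 Δ3=111110 Δ4=111011 Δ5=111010 | 5Δ
t=3: Δ0=111010 Δ1=011000 Δ2=001000 Δ3=001100 | 3Δ
t=4: Δ0=001100 Δ1=101110 Δ2=110111 Δ3=100110 Δ4=100010 | 4Δ
t=5: Δ0=100010 Δ1=000010 | 1Δ
t=6: Δ0=000010 Δ1=100010 Δ2=101010 Δ3=111110 Δ4=111011 Δ5=111010 | 5Δ

4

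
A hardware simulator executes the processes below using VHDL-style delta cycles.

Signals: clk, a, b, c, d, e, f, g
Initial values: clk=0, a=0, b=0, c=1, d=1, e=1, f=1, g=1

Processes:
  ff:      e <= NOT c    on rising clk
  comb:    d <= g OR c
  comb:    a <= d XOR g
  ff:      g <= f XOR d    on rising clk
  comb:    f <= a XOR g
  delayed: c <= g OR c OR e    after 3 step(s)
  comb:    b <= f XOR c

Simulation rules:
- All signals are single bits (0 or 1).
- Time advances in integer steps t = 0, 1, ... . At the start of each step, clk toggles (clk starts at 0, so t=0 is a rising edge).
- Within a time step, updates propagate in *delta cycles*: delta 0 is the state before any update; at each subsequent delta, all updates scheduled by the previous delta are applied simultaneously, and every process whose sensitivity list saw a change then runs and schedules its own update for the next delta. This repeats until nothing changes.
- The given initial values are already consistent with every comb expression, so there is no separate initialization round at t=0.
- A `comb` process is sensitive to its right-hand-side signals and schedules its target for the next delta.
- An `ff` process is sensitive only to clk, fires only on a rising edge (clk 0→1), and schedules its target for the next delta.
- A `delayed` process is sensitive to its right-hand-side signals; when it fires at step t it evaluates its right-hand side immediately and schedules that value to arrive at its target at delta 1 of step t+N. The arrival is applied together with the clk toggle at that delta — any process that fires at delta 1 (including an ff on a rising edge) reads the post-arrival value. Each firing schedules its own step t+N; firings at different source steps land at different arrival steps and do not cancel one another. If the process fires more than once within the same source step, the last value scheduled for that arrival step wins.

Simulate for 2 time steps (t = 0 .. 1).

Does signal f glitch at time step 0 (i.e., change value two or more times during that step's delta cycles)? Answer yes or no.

yes

[bits: g,f,clk,e,b,d,a,c]
t=0: Δ0=11010101 Δ1=11110101 Δ2=01100101 Δ3=00100111 Δ4=01101111 Δ5=01100111 | 5Δ
t=1: Δ0=01100111 Δ1=01000111 | 1Δ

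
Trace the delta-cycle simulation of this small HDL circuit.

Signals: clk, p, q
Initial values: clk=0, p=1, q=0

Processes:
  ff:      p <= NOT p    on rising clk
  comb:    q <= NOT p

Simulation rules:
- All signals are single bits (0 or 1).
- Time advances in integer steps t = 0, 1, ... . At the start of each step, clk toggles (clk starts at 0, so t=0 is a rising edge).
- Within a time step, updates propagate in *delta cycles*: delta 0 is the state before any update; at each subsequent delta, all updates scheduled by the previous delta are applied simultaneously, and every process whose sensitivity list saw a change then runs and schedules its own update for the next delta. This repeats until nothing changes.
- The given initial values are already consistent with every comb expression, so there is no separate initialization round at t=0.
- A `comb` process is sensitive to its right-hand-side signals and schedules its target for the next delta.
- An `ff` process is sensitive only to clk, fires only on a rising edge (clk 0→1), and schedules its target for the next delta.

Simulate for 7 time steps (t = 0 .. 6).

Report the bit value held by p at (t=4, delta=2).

0

t=0 Δ0: p=1 clk=0 q=0
  Δ1: clk:0→1
  Δ2: p:1→0
  Δ3: q:0→1
  (3Δ to stable)
t=1 Δ0: p=0 clk=1 q=1
  Δ1: clk:1→0
  (1Δ to stable)
t=2 Δ0: p=0 clk=0 q=1
  Δ1: clk:0→1
  Δ2: p:0→1
  Δ3: q:1→0
  (3Δ to stable)
t=3 Δ0: p=1 clk=1 q=0
  Δ1: clk:1→0
  (1Δ to stable)
t=4 Δ0: p=1 clk=0 q=0
  Δ1: clk:0→1
  Δ2: p:1→0
  Δ3: q:0→1
  (3Δ to stable)
t=5 Δ0: p=0 clk=1 q=1
  Δ1: clk:1→0
  (1Δ to stable)
t=6 Δ0: p=0 clk=0 q=1
  Δ1: clk:0→1
  Δ2: p:0→1
  Δ3: q:1→0
  (3Δ to stable)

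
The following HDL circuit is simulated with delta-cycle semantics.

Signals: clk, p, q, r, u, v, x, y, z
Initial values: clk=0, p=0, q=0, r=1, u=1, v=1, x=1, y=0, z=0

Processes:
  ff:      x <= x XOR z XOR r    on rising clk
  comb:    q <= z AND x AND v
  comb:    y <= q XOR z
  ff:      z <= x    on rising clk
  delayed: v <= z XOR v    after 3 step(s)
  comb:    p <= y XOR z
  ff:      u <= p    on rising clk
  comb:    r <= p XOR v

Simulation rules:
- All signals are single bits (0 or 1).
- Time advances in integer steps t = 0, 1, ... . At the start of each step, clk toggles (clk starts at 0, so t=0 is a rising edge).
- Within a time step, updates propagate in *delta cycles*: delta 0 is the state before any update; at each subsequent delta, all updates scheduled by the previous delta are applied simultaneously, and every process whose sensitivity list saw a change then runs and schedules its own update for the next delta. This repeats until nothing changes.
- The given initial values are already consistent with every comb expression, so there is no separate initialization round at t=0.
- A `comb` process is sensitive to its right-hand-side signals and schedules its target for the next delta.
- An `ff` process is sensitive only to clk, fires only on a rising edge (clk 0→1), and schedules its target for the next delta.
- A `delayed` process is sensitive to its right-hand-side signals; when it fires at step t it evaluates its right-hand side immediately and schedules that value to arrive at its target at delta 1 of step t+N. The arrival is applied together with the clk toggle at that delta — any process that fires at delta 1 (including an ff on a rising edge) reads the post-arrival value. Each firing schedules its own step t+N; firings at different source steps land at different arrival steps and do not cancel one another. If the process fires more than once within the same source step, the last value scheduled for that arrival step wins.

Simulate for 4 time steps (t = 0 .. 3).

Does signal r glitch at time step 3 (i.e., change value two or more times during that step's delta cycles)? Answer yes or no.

no

t0.Δ0 r=1 u=1 z=0 v=1 p=0 q=0 clk=0 x=1 y=0
t0.Δ1 r=1 u=1 z=0 v=1 p=0 q=0 clk=1 x=1 y=0
t0.Δ2 r=1 u=0 z=1 v=1 p=0 q=0 clk=1 x=0 y=0
t0.Δ3 r=1 u=0 z=1 v=1 p=1 q=0 clk=1 x=0 y=1
t0.Δ4 r=0 u=0 z=1 v=1 p=0 q=0 clk=1 x=0 y=1
t0.Δ5 r=1 u=0 z=1 v=1 p=0 q=0 clk=1 x=0 y=1
t1.Δ0 r=1 u=0 z=1 v=1 p=0 q=0 clk=1 x=0 y=1
t1.Δ1 r=1 u=0 z=1 v=1 p=0 q=0 clk=0 x=0 y=1
t2.Δ0 r=1 u=0 z=1 v=1 p=0 q=0 clk=0 x=0 y=1
t2.Δ1 r=1 u=0 z=1 v=1 p=0 q=0 clk=1 x=0 y=1
t2.Δ2 r=1 u=0 z=0 v=1 p=0 q=0 clk=1 x=0 y=1
t2.Δ3 r=1 u=0 z=0 v=1 p=1 q=0 clk=1 x=0 y=0
t2.Δ4 r=0 u=0 z=0 v=1 p=0 q=0 clk=1 x=0 y=0
t2.Δ5 r=1 u=0 z=0 v=1 p=0 q=0 clk=1 x=0 y=0
t3.Δ0 r=1 u=0 z=0 v=1 p=0 q=0 clk=1 x=0 y=0
t3.Δ1 r=1 u=0 z=0 v=0 p=0 q=0 clk=0 x=0 y=0
t3.Δ2 r=0 u=0 z=0 v=0 p=0 q=0 clk=0 x=0 y=0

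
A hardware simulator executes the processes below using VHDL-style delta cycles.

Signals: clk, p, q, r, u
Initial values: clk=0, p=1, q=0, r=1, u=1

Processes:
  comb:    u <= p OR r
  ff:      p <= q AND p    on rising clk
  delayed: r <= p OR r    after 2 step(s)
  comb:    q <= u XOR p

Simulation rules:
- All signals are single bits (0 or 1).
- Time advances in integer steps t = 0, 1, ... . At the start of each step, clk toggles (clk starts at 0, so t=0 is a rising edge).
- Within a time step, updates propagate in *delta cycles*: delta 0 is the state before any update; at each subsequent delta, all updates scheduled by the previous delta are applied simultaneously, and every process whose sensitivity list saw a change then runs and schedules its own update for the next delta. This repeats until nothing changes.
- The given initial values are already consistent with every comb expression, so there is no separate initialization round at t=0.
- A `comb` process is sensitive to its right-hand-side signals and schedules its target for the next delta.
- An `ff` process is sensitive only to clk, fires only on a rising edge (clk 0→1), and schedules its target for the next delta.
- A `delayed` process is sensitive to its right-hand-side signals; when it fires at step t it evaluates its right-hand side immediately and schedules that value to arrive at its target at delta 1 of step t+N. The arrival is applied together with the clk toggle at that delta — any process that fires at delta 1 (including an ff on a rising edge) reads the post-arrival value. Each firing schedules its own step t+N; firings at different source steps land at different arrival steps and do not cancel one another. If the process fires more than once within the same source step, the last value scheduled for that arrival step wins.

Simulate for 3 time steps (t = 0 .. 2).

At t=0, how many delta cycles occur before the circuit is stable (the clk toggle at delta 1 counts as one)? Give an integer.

t=0 Δ0: p=1 q=0 clk=0 r=1 u=1
  Δ1: clk:0→1
  Δ2: p:1→0
  Δ3: q:0→1
  (3Δ to stable)
t=1 Δ0: p=0 q=1 clk=1 r=1 u=1
  Δ1: clk:1→0
  (1Δ to stable)
t=2 Δ0: p=0 q=1 clk=0 r=1 u=1
  Δ1: clk:0→1
  (1Δ to stable)

3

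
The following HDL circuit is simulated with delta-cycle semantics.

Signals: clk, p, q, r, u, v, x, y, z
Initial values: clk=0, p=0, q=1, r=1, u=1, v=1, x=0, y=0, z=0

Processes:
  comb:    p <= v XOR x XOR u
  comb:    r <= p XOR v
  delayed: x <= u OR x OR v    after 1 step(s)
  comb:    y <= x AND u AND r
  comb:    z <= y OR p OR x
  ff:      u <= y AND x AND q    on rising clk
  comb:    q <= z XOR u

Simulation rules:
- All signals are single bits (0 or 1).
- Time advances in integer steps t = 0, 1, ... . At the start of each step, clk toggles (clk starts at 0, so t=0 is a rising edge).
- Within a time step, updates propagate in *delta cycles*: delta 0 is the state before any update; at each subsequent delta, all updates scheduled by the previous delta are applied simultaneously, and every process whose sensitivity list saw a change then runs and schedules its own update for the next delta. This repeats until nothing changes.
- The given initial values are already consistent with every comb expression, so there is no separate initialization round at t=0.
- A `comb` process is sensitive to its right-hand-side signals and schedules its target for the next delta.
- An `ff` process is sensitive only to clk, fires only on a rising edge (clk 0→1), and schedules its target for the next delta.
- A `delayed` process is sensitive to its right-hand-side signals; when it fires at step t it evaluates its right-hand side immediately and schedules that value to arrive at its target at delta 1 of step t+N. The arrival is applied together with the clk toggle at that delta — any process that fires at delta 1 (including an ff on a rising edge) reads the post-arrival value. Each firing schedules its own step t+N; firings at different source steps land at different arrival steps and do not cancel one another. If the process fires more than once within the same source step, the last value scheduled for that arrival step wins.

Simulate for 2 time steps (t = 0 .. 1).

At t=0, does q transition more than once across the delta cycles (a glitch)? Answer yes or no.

yes

t=0 Δ0: x=0 q=1 v=1 z=0 y=0 u=1 clk=0 r=1 p=0
  Δ1: clk:0→1
  Δ2: u:1→0
  Δ3: q:1→0, p:0→1
  Δ4: z:0→1, r:1→0
  Δ5: q:0→1
  (5Δ to stable)
t=1 Δ0: x=0 q=1 v=1 z=1 y=0 u=0 clk=1 r=0 p=1
  Δ1: x:0→1, clk:1→0
  Δ2: p:1→0
  Δ3: r:0→1
  (3Δ to stable)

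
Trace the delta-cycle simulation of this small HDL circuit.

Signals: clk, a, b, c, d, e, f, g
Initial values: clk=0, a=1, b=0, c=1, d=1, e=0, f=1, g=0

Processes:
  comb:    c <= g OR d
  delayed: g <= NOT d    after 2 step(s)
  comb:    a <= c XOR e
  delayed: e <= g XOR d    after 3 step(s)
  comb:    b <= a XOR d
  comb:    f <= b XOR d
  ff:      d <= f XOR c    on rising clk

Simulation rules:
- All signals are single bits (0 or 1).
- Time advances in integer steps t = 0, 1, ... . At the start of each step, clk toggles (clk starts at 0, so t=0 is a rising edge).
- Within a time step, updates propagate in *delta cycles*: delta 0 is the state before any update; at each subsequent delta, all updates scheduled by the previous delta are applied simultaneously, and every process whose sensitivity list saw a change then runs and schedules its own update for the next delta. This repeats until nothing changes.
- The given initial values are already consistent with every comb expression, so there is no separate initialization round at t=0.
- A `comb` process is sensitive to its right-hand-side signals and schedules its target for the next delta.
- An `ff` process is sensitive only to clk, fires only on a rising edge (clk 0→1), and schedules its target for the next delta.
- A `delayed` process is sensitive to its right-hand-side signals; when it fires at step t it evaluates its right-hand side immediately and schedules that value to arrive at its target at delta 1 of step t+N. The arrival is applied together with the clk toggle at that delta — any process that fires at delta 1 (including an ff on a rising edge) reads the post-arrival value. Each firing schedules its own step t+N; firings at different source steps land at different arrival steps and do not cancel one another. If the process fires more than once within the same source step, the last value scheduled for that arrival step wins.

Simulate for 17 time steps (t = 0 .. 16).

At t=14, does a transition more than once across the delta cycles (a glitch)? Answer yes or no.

[bits: b,clk,a,d,e,f,c,g]
t=0: Δ0=00110110 Δ1=01110110 Δ2=01100110 Δ3=11100000 Δ4=11000100 Δ5=01000100 Δ6=01000000 | 6Δ
t=1: Δ0=01000000 Δ1=00000000 | 1Δ
t=2: Δ0=00000000 Δ1=01000001 Δ2=01000011 Δ3=01100011 Δ4=11100011 Δ5=11100111 | 5Δ
t=3: Δ0=11100111 Δ1=10100111 | 1Δ
t=4: Δ0=10100111 Δ1=11100111 | 1Δ
t=5: Δ0=11100111 Δ1=10101111 Δ2=10001111 Δ3=00001111 Δ4=00001011 | 4Δ
t=6: Δ0=00001011 Δ1=01001011 Δ2=01011011 Δ3=11011111 Δ4=11011011 | 4Δ
t=7: Δ0=11011011 Δ1=10011011 | 1Δ
t=8: Δ0=10011011 Δ1=11011010 | 1Δ
t=9: Δ0=11011010 Δ1=10010010 Δ2=10110010 Δ3=00110010 Δ4=00110110 | 4Δ
t=10: Δ0=00110110 Δ1=01110110 Δ2=01100110 Δ3=11100000 Δ4=11000100 Δ5=01000100 Δ6=01000000 | 6Δ
t=11: Δ0=01000000 Δ1=00001000 Δ2=00101000 Δ3=10101000 Δ4=10101100 | 4Δ
t=12: Δ0=10101100 Δ1=11101101 Δ2=11111111 Δ3=01011011 Δ4=11011111 Δ5=11011011 | 5Δ
t=13: Δ0=11011011 Δ1=10010011 Δ2=10110011 Δ3=00110011 Δ4=00110111 | 4Δ
t=14: Δ0=00110111 Δ1=01110110 Δ2=01100110 Δ3=11100000 Δ4=11000100 Δ5=01000100 Δ6=01000000 | 6Δ
t=15: Δ0=01000000 Δ1=00000000 | 1Δ
t=16: Δ0=00000000 Δ1=01000001 Δ2=01000011 Δ3=01100011 Δ4=11100011 Δ5=11100111 | 5Δ

no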